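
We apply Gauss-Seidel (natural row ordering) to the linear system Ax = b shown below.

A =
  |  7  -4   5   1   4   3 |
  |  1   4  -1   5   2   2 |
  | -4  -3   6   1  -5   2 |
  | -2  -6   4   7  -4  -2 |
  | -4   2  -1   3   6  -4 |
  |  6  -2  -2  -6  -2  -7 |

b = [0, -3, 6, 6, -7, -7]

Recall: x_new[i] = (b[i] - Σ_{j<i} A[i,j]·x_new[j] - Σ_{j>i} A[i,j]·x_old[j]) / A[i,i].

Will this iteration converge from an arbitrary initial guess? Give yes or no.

no

A = D + L + U where D = diag(7, 4, 6, 7, 6, -7).
Gauss-Seidel: T = -(D+L)⁻¹U, row 0 first, T[0,1] = -(-4)/(7) = +0.5714; later rows by forward substitution.
  T[0,:] = [+0.0000 +0.5714 -0.7143 -0.1429 -0.5714 -0.4286]
  T[1,:] = [+0.0000 -0.1429 +0.4286 -1.2143 -0.3571 -0.3929]
  T[2,:] = [+0.0000 +0.3095 -0.2619 -0.8690 +0.2738 -0.8155]
  T[3,:] = [+0.0000 -0.1361 +0.3129 -0.5850 -0.0544 +0.2925]
  T[4,:] = [+0.0000 +0.5482 -0.8192 +0.4572 -0.1891 +0.2297]
  T[5,:] = [+0.0000 +0.4022 -0.6940 +0.8436 -0.3653 -0.3385]
|λ(T)| sorted: 1.2709, 0.6029, 0.6029, 0.1297, 0.1297, 0.0000.
spectral radius ρ = 1.2709; 1.2709 > 1 ⇒ diverges.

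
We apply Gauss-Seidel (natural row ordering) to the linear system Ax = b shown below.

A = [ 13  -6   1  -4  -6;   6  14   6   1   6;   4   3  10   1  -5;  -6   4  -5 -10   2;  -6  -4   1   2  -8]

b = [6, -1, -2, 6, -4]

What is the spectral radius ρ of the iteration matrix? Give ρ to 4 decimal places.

0.8574

Let D = diag(13, 14, 10, -10, -8); L, U the strict triangles.
T_GS = -(D+L)⁻¹U: row 0 first, T[0,3] = -(-4)/(13) = +0.3077; later rows by forward substitution.
  T[0,:] = [+0.0000 +0.4615 -0.0769 +0.3077 +0.4615]
  T[1,:] = [+0.0000 -0.1978 -0.3956 -0.2033 -0.6264]
  T[2,:] = [+0.0000 -0.1253 +0.1495 -0.1621 +0.5033]
  T[3,:] = [+0.0000 -0.2934 -0.1868 -0.1849 -0.5791]
  T[4,:] = [+0.0000 -0.3363 +0.2275 -0.1956 -0.1148]
|eigenvalues of T|: 0.8574, 0.6961, 0.2104, 0.0236, 0.0000.
ρ(T) = max|λ| = 0.8574; 0.8574 < 1 ⇒ converges.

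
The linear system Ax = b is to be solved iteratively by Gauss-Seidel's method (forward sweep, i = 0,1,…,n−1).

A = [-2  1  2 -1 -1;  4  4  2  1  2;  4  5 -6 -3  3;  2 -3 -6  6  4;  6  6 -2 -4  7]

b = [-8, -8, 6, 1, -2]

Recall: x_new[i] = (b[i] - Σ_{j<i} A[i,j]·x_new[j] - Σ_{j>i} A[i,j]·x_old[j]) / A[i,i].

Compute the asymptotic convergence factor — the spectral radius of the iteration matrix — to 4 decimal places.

1.6568

Let D = diag(-2, 4, -6, 6, 7); L, U the strict triangles.
Gauss-Seidel: T = -(D+L)⁻¹U, row 0 first, T[0,3] = -(-1)/(-2) = -0.5000; later rows by forward substitution.
  T[0,:] = [+0.0000 +0.5000 +1.0000 -0.5000 -0.5000]
  T[1,:] = [+0.0000 -0.5000 -1.5000 +0.2500 -0.0000]
  T[2,:] = [+0.0000 -0.0833 -0.5833 -0.6250 +0.1667]
  T[3,:] = [+0.0000 -0.5000 -1.6667 -0.3333 -0.3333]
  T[4,:] = [+0.0000 -0.3095 -0.6905 -0.1548 +0.2857]
|eigenvalues of T|: 1.6568, 0.4308, 0.3163, 0.3163, 0.0000.
ρ(T) = max|λ| = 1.6568; 1.6568 > 1 ⇒ diverges.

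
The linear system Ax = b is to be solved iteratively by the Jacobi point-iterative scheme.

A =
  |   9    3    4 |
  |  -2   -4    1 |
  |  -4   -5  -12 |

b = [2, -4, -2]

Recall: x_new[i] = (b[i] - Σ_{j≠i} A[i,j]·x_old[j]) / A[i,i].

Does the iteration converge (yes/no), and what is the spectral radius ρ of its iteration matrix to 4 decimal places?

Let D = diag(9, -4, -12); L, U the strict triangles.
T_J = -D⁻¹(L+U): T[0,1] = -(3)/(9) = -0.3333; T[0,0] = 0.
  T[0,:] = [+0.0000, -0.3333, -0.4444]
  T[1,:] = [-0.5000, +0.0000, +0.2500]
  T[2,:] = [-0.3333, -0.4167, +0.0000]
|eigenvalues of T|: 0.5696, 0.3373, 0.3373.
spectral radius ρ = 0.5696; 0.5696 < 1: convergent.

yes, ρ = 0.5696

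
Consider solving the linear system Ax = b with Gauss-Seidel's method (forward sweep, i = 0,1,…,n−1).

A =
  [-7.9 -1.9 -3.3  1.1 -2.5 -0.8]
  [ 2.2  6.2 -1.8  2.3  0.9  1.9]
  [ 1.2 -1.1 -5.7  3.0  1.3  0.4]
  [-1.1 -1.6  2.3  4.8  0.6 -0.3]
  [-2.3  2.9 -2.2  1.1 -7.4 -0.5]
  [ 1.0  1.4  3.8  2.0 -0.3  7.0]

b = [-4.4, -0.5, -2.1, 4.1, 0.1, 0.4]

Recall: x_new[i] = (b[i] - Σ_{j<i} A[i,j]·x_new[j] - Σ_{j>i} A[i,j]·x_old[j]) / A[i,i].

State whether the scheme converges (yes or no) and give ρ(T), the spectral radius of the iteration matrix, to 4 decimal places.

yes, ρ = 0.8360

Split A = D + L + U, D = diag(-7.9, 6.2, -5.7, 4.8, -7.4, 7).
GS T = -(D+L)⁻¹U: row 0 first, T[0,3] = -(1.1)/(-7.9) = +0.1392; later rows by forward substitution.
  T[0,:] = [+0.0000  -0.2405  -0.4177  +0.1392  -0.3165  -0.1013]
  T[1,:] = [+0.0000  +0.0853  +0.4385  -0.4204  -0.0329  -0.2705]
  T[2,:] = [+0.0000  -0.0671  -0.1726  +0.6368  +0.1678  +0.1011]
  T[3,:] = [+0.0000  +0.0055  +0.1331  -0.4133  -0.2889  -0.0993]
  T[4,:] = [+0.0000  +0.1290  +0.3728  -0.4588  -0.0073  -0.1869]
  T[5,:] = [+0.0000  +0.0577  +0.0436  -0.1831  +0.0429  +0.0341]
|eigenvalues of T|: 0.8360, 0.2622, 0.2622, 0.0282, 0.0273, 0.0000.
spectral radius ρ = 0.8360; 0.8360 < 1 ⇒ converges.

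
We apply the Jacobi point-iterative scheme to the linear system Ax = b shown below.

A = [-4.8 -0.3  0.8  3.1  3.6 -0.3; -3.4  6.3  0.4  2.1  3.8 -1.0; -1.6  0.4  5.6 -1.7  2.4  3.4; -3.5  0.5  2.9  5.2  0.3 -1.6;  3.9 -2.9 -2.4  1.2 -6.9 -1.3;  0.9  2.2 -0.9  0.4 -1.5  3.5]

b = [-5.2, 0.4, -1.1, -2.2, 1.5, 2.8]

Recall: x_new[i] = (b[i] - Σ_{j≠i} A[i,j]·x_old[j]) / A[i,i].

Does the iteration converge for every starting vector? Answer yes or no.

no

A = D + L + U where D = diag(-4.8, 6.3, 5.6, 5.2, -6.9, 3.5).
T_J = -D⁻¹(L+U): T[0,4] = -(3.6)/(-4.8) = +0.7500; T[0,0] = 0.
  T[0,:] = [+0.0000  -0.0625  +0.1667  +0.6458  +0.7500  -0.0625]
  T[1,:] = [+0.5397  +0.0000  -0.0635  -0.3333  -0.6032  +0.1587]
  T[2,:] = [+0.2857  -0.0714  +0.0000  +0.3036  -0.4286  -0.6071]
  T[3,:] = [+0.6731  -0.0962  -0.5577  +0.0000  -0.0577  +0.3077]
  T[4,:] = [+0.5652  -0.4203  -0.3478  +0.1739  +0.0000  -0.1884]
  T[5,:] = [-0.2571  -0.6286  +0.2571  -0.1143  +0.4286  +0.0000]
moduli |λ_i(T)| = 1.2085, 0.9359, 0.7044, 0.7044, 0.4166, 0.0405.
ρ(T) = max|λ| = 1.2085; 1.2085 > 1, so it fails to converge.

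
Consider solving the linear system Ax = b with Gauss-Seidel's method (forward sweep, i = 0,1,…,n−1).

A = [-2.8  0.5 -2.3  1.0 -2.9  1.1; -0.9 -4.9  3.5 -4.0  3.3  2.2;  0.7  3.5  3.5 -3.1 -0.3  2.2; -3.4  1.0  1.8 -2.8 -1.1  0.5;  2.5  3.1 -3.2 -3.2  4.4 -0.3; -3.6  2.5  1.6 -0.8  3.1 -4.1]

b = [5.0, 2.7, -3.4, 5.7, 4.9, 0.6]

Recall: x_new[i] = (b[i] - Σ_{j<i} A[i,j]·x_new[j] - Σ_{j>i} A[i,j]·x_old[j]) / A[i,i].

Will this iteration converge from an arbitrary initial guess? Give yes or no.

no

Split A = D + L + U, D = diag(-2.8, -4.9, 3.5, -2.8, 4.4, -4.1).
T_GS = -(D+L)⁻¹U: row 0 first, T[0,1] = -(0.5)/(-2.8) = +0.1786; later rows by forward substitution.
  T[0,:] = [+0.0000  +0.1786  -0.8214  +0.3571  -1.0357  +0.3929]
  T[1,:] = [+0.0000  -0.0328  +0.8652  -0.8819  +0.8637  +0.3768]
  T[2,:] = [+0.0000  -0.0029  -0.7009  +1.6962  -0.5708  -1.0840]
  T[3,:] = [+0.0000  -0.2304  +0.8559  +0.3418  +0.8063  -0.8607]
  T[4,:] = [+0.0000  -0.2481  -0.0301  +1.9006  +0.1512  -1.8348]
  T[5,:] = [+0.0000  -0.3205  +0.7855  +1.1809  +1.1703  -1.7576]
|eigenvalues of T|: 1.2998, 0.6897, 0.6897, 0.1460, 0.0294, 0.0000.
ρ(T) = max|λ| = 1.2998; 1.2998 > 1 ⇒ diverges.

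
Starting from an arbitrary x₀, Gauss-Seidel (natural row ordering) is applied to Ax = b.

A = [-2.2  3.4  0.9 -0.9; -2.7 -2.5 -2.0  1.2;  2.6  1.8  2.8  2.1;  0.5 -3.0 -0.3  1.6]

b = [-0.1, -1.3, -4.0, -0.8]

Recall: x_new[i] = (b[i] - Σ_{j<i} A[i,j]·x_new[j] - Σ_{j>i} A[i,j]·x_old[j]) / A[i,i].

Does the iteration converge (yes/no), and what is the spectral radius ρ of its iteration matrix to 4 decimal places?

A = D + L + U where D = diag(-2.2, -2.5, 2.8, 1.6).
Gauss-Seidel: T = -(D+L)⁻¹U, row 0 first, T[0,3] = -(-0.9)/(-2.2) = -0.4091; later rows by forward substitution.
  T[0,:] = [+0.0000  +1.5455  +0.4091  -0.4091]
  T[1,:] = [+0.0000  -1.6691  -1.2418  +0.9218]
  T[2,:] = [+0.0000  -0.3621  +0.4184  -0.9627]
  T[3,:] = [+0.0000  -3.6804  -2.3778  +1.6757]
|eigenvalues of T|: 1.6295, 1.3374, 0.1330, 0.0000.
ρ(T) = max|λ| = 1.6295; 1.6295 > 1: divergent.

no, ρ = 1.6295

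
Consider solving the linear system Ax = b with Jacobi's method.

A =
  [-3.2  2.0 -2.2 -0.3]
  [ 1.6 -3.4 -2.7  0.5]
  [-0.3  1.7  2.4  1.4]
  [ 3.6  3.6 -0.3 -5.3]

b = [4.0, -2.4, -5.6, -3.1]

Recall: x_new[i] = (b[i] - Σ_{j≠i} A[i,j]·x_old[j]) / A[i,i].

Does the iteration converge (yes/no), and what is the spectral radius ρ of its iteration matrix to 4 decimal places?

no, ρ = 1.3011

A = D + L + U where D = diag(-3.2, -3.4, 2.4, -5.3).
Jacobi: T = -D⁻¹(L+U), T[0,1] = -(2)/(-3.2) = +0.6250; T[0,0] = 0.
  T[0,:] = [+0.0000, +0.6250, -0.6875, -0.0938]
  T[1,:] = [+0.4706, +0.0000, -0.7941, +0.1471]
  T[2,:] = [+0.1250, -0.7083, +0.0000, -0.5833]
  T[3,:] = [+0.6792, +0.6792, -0.0566, +0.0000]
eigenvalue magnitudes: 1.3011, 0.7270, 0.6600, 0.6600.
ρ = 1.3011; 1.3011 > 1 ⇒ diverges.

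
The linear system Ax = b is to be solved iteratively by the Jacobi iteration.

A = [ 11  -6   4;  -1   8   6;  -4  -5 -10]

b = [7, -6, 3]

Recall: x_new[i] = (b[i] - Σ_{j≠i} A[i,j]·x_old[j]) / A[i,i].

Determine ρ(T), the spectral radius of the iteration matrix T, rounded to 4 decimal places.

0.8929

Split A = D + L + U, D = diag(11, 8, -10).
Jacobi T = -D⁻¹(L+U): T[2,0] = -(-4)/(-10) = -0.4000; T[2,2] = 0.
  T[0,:] = [+0.0000  +0.5455  -0.3636]
  T[1,:] = [+0.1250  +0.0000  -0.7500]
  T[2,:] = [-0.4000  -0.5000  +0.0000]
eigenvalue magnitudes: 0.8929, 0.4568, 0.4568.
spectral radius ρ = 0.8929; 0.8929 < 1 ⇒ converges.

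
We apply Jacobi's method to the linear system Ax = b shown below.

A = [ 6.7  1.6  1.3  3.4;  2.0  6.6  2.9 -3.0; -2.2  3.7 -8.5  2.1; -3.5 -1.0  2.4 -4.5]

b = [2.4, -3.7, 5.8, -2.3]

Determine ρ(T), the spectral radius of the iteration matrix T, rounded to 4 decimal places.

Diagonal D = diag(6.7, 6.6, -8.5, -4.5); L, U strict lower/upper.
T_J = -D⁻¹(L+U): T[3,1] = -(-1)/(-4.5) = -0.2222; T[3,3] = 0.
  T[0,:] = [+0.0000, -0.2388, -0.1940, -0.5075]
  T[1,:] = [-0.3030, +0.0000, -0.4394, +0.4545]
  T[2,:] = [-0.2588, +0.4353, +0.0000, +0.2471]
  T[3,:] = [-0.7778, -0.2222, +0.5333, +0.0000]
|eigenvalues of T|: 0.9151, 0.5505, 0.5291, 0.5291.
spectral radius ρ = 0.9151; 0.9151 < 1, so it converges for any x₀.

0.9151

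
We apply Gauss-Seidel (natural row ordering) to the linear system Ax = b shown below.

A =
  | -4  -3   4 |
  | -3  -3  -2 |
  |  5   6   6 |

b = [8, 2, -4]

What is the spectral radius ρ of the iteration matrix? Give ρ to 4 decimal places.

1.2500

Let D = diag(-4, -3, 6); L, U the strict triangles.
Gauss-Seidel: T = -(D+L)⁻¹U, row 0 first, T[0,2] = -(4)/(-4) = +1.0000; later rows by forward substitution.
  T[0,:] = [+0.0000  -0.7500  +1.0000]
  T[1,:] = [+0.0000  +0.7500  -1.6667]
  T[2,:] = [+0.0000  -0.1250  +0.8333]
|eigenvalues of T|: 1.2500, 0.3333, 0.0000.
ρ(T) = max|λ| = 1.2500; 1.2500 > 1 ⇒ diverges.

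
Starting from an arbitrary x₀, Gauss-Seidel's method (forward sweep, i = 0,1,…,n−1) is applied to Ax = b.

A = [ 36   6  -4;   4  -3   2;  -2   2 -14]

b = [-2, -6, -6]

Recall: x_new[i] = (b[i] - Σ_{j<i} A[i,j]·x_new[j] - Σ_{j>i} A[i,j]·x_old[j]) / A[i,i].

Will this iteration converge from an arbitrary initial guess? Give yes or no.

Let D = diag(36, -3, -14); L, U the strict triangles.
Gauss-Seidel: T = -(D+L)⁻¹U, row 0 first, T[0,1] = -(6)/(36) = -0.1667; later rows by forward substitution.
  T[0,:] = [+0.0000  -0.1667  +0.1111]
  T[1,:] = [+0.0000  -0.2222  +0.8148]
  T[2,:] = [+0.0000  -0.0079  +0.1005]
|λ(T)| sorted: 0.2008, 0.0791, 0.0000.
spectral radius ρ = 0.2008; 0.2008 < 1 ⇒ converges.

yes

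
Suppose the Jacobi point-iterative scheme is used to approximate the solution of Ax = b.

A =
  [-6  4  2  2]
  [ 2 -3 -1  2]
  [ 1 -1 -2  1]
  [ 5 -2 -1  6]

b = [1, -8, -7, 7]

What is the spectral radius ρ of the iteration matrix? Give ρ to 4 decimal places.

Let D = diag(-6, -3, -2, 6); L, U the strict triangles.
Jacobi: T = -D⁻¹(L+U), T[0,1] = -(4)/(-6) = +0.6667; T[0,0] = 0.
  T[0,:] = [+0.0000 +0.6667 +0.3333 +0.3333]
  T[1,:] = [+0.6667 +0.0000 -0.3333 +0.6667]
  T[2,:] = [+0.5000 -0.5000 +0.0000 +0.5000]
  T[3,:] = [-0.8333 +0.3333 +0.1667 +0.0000]
|roots of det(T-λI)|: 1.2374, 0.6236, 0.6236, 0.4041.
spectral radius ρ = 1.2374; 1.2374 > 1: divergent.

1.2374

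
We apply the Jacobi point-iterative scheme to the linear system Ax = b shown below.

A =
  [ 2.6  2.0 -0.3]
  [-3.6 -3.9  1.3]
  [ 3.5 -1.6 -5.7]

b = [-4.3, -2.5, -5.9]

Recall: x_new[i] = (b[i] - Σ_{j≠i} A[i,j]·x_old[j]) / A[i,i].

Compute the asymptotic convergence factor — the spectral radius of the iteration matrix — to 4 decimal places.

0.9097

Diagonal D = diag(2.6, -3.9, -5.7); L, U strict lower/upper.
Jacobi: T = -D⁻¹(L+U), T[0,2] = -(-0.3)/(2.6) = +0.1154; T[0,0] = 0.
  T[0,:] = [+0.0000 -0.7692 +0.1154]
  T[1,:] = [-0.9231 +0.0000 +0.3333]
  T[2,:] = [+0.6140 -0.2807 +0.0000]
|eigenvalues of T|: 0.9097, 0.7131, 0.1966.
ρ(T) = max|λ| = 0.9097; 0.9097 < 1: convergent.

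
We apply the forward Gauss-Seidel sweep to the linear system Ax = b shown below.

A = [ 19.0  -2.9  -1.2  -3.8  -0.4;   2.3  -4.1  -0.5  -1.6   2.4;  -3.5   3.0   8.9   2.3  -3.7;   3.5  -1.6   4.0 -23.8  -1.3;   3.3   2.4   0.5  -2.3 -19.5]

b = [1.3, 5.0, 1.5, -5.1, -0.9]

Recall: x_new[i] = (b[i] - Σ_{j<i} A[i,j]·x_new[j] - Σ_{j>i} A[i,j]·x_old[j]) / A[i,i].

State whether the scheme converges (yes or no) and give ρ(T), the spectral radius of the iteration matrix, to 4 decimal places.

yes, ρ = 0.1865

Let D = diag(19, -4.1, 8.9, -23.8, -19.5); L, U the strict triangles.
T_GS = -(D+L)⁻¹U: row 0 first, T[0,4] = -(-0.4)/(19) = +0.0211; later rows by forward substitution.
  T[0,:] = [+0.0000, +0.1526, +0.0632, +0.2000, +0.0211]
  T[1,:] = [+0.0000, +0.0856, -0.0865, -0.2780, +0.5972]
  T[2,:] = [+0.0000, +0.0312, +0.0540, -0.0861, +0.2227]
  T[3,:] = [+0.0000, +0.0219, +0.0242, +0.0336, -0.0542]
  T[4,:] = [+0.0000, +0.0346, -0.0014, -0.0065, +0.0892]
|roots of det(T-λI)|: 0.1865, 0.0942, 0.0503, 0.0503, 0.0000.
ρ = 0.1865; 0.1865 < 1: convergent.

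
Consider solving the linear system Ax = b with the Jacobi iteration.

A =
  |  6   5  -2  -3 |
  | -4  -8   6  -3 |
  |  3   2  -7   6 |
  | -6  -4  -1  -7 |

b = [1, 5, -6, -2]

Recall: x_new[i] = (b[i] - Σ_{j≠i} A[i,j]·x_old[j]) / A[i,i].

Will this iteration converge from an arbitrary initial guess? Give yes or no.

Diagonal D = diag(6, -8, -7, -7); L, U strict lower/upper.
T_J = -D⁻¹(L+U): T[2,0] = -(3)/(-7) = +0.4286; T[2,2] = 0.
  T[0,:] = [+0.0000  -0.8333  +0.3333  +0.5000]
  T[1,:] = [-0.5000  +0.0000  +0.7500  -0.3750]
  T[2,:] = [+0.4286  +0.2857  +0.0000  +0.8571]
  T[3,:] = [-0.8571  -0.5714  -0.1429  +0.0000]
moduli |λ_i(T)| = 1.2770, 0.8887, 0.8887, 0.5780.
ρ(T) = max|λ| = 1.2770; 1.2770 > 1, so it fails to converge.

no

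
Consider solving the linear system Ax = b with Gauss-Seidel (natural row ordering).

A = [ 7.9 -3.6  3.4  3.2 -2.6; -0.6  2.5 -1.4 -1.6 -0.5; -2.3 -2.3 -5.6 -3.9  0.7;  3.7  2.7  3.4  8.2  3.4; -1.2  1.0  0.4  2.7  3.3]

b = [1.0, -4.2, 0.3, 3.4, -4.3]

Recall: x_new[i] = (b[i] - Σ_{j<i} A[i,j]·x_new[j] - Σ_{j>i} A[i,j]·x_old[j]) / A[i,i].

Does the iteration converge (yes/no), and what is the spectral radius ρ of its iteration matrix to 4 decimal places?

A = D + L + U where D = diag(7.9, 2.5, -5.6, 8.2, 3.3).
T_GS = -(D+L)⁻¹U: row 0 first, T[0,3] = -(3.2)/(7.9) = -0.4051; later rows by forward substitution.
  T[0,:] = [+0.0000  +0.4557  -0.4304  -0.4051  +0.3291]
  T[1,:] = [+0.0000  +0.1094  +0.4567  +0.5428  +0.2790]
  T[2,:] = [+0.0000  -0.2321  -0.0108  -0.7530  -0.1248]
  T[3,:] = [+0.0000  -0.1454  +0.0483  +0.3163  -0.6033]
  T[4,:] = [+0.0000  +0.2797  -0.3331  -0.4793  +0.5438]
|λ(T)| sorted: 0.8234, 0.3193, 0.3193, 0.3193, 0.0000.
ρ(T) = max|λ| = 0.8234; 0.8234 < 1, so it converges for any x₀.

yes, ρ = 0.8234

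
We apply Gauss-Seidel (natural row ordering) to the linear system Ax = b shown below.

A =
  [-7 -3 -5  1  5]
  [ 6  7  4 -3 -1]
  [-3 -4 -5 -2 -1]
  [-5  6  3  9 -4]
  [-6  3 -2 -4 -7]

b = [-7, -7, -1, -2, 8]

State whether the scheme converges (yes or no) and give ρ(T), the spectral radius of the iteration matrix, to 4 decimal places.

Write A = D+L+U with D = diag(-7, 7, -5, 9, -7).
Gauss-Seidel: T = -(D+L)⁻¹U, row 0 first, T[0,1] = -(-3)/(-7) = -0.4286; later rows by forward substitution.
  T[0,:] = [+0.0000, -0.4286, -0.7143, +0.1429, +0.7143]
  T[1,:] = [+0.0000, +0.3673, +0.0408, +0.3061, -0.4694]
  T[2,:] = [+0.0000, -0.0367, +0.3959, -0.7306, -0.2531]
  T[3,:] = [+0.0000, -0.4707, -0.5560, +0.1188, +1.2385]
  T[4,:] = [+0.0000, +0.8043, +0.8343, +0.1496, -1.4489]
|eigenvalues of T|: 1.3715, 0.5073, 0.2316, 0.2316, 0.0000.
spectral radius ρ = 1.3715; 1.3715 > 1: divergent.

no, ρ = 1.3715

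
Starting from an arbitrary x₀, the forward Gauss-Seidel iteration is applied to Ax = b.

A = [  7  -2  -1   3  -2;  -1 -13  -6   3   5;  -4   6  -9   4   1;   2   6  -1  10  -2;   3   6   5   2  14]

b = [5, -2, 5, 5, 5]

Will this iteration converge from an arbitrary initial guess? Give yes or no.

yes

Split A = D + L + U, D = diag(7, -13, -9, 10, 14).
Gauss-Seidel: T = -(D+L)⁻¹U, row 0 first, T[0,4] = -(-2)/(7) = +0.2857; later rows by forward substitution.
  T[0,:] = [+0.0000, +0.2857, +0.1429, -0.4286, +0.2857]
  T[1,:] = [+0.0000, -0.0220, -0.4725, +0.2637, +0.3626]
  T[2,:] = [+0.0000, -0.1416, -0.3785, +0.8107, +0.2259]
  T[3,:] = [+0.0000, -0.0581, +0.2171, +0.0085, -0.0521]
  T[4,:] = [+0.0000, +0.0071, +0.2761, -0.3120, -0.2899]
|eigenvalues of T|: 0.8426, 0.3448, 0.0930, 0.0930, 0.0000.
spectral radius ρ = 0.8426; 0.8426 < 1: convergent.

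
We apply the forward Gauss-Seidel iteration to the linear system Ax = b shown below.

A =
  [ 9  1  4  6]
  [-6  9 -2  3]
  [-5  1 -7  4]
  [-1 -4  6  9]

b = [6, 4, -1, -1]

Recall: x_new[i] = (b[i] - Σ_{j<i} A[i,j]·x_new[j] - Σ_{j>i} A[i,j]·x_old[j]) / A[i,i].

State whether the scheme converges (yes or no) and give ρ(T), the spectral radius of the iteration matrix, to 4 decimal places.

yes, ρ = 0.8844

Write A = D+L+U with D = diag(9, 9, -7, 9).
Gauss-Seidel: T = -(D+L)⁻¹U, row 0 first, T[0,1] = -(1)/(9) = -0.1111; later rows by forward substitution.
  T[0,:] = [+0.0000  -0.1111  -0.4444  -0.6667]
  T[1,:] = [+0.0000  -0.0741  -0.0741  -0.7778]
  T[2,:] = [+0.0000  +0.0688  +0.3069  +0.9365]
  T[3,:] = [+0.0000  -0.0911  -0.2869  -1.0441]
|eigenvalues of T|: 0.8844, 0.0421, 0.0421, 0.0000.
ρ = 0.8844; 0.8844 < 1 ⇒ converges.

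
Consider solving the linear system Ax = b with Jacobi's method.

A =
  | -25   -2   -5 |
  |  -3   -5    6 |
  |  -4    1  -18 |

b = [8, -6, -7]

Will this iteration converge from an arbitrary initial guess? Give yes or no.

yes

Split A = D + L + U, D = diag(-25, -5, -18).
T_J = -D⁻¹(L+U): T[1,2] = -(6)/(-5) = +1.2000; T[1,1] = 0.
  T[0,:] = [+0.0000  -0.0800  -0.2000]
  T[1,:] = [-0.6000  +0.0000  +1.2000]
  T[2,:] = [-0.2222  +0.0556  +0.0000]
moduli |λ_i(T)| = 0.4679, 0.2446, 0.2446.
ρ(T) = max|λ| = 0.4679; 0.4679 < 1, so it converges for any x₀.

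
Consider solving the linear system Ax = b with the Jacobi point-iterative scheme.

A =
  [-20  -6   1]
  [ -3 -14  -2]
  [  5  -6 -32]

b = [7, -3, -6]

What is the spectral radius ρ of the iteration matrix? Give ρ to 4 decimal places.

A = D + L + U where D = diag(-20, -14, -32).
T_J = -D⁻¹(L+U): T[1,2] = -(-2)/(-14) = -0.1429; T[1,1] = 0.
  T[0,:] = [+0.0000  -0.3000  +0.0500]
  T[1,:] = [-0.2143  +0.0000  -0.1429]
  T[2,:] = [+0.1562  -0.1875  +0.0000]
|λ(T)| sorted: 0.3516, 0.2543, 0.0974.
spectral radius ρ = 0.3516; 0.3516 < 1, so it converges for any x₀.

0.3516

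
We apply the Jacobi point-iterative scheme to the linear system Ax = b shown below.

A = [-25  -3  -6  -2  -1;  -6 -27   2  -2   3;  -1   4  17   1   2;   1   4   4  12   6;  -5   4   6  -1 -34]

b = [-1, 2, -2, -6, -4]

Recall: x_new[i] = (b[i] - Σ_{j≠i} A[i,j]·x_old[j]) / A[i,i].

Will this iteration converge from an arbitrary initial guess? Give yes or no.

Split A = D + L + U, D = diag(-25, -27, 17, 12, -34).
Jacobi T = -D⁻¹(L+U): T[4,2] = -(6)/(-34) = +0.1765; T[4,4] = 0.
  T[0,:] = [+0.0000 -0.1200 -0.2400 -0.0800 -0.0400]
  T[1,:] = [-0.2222 +0.0000 +0.0741 -0.0741 +0.1111]
  T[2,:] = [+0.0588 -0.2353 +0.0000 -0.0588 -0.1176]
  T[3,:] = [-0.0833 -0.3333 -0.3333 +0.0000 -0.5000]
  T[4,:] = [-0.1471 +0.1176 +0.1765 -0.0294 +0.0000]
|λ(T)| sorted: 0.3602, 0.2713, 0.2713, 0.1729, 0.1162.
spectral radius ρ = 0.3602; 0.3602 < 1: convergent.

yes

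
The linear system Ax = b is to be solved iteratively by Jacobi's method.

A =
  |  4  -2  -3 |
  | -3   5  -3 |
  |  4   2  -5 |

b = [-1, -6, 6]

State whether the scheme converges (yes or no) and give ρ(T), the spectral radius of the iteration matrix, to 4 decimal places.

Let D = diag(4, 5, -5); L, U the strict triangles.
T_J = -D⁻¹(L+U): T[2,1] = -(2)/(-5) = +0.4000; T[2,2] = 0.
  T[0,:] = [+0.0000 +0.5000 +0.7500]
  T[1,:] = [+0.6000 +0.0000 +0.6000]
  T[2,:] = [+0.8000 +0.4000 +0.0000]
|eigenvalues of T|: 1.2185, 0.7720, 0.4465.
spectral radius ρ = 1.2185; 1.2185 > 1: divergent.

no, ρ = 1.2185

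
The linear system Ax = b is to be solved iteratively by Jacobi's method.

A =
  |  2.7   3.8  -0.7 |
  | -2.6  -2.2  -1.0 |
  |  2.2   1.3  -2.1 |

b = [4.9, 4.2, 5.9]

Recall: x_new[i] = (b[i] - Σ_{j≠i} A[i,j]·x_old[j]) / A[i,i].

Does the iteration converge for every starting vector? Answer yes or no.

no

Write A = D+L+U with D = diag(2.7, -2.2, -2.1).
T_J = -D⁻¹(L+U): T[1,0] = -(-2.6)/(-2.2) = -1.1818; T[1,1] = 0.
  T[0,:] = [+0.0000, -1.4074, +0.2593]
  T[1,:] = [-1.1818, +0.0000, -0.4545]
  T[2,:] = [+1.0476, +0.6190, +0.0000]
moduli |λ_i(T)| = 1.4120, 1.1037, 0.3083.
ρ = 1.4120; 1.4120 > 1, so it fails to converge.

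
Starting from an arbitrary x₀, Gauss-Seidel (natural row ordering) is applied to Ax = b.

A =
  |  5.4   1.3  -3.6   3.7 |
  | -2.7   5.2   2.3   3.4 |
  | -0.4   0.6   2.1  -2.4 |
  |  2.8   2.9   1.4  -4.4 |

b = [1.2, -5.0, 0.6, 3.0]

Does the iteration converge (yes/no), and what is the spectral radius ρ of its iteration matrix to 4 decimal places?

no, ρ = 1.2573

Write A = D+L+U with D = diag(5.4, 5.2, 2.1, -4.4).
GS T = -(D+L)⁻¹U: row 0 first, T[0,1] = -(1.3)/(5.4) = -0.2407; later rows by forward substitution.
  T[0,:] = [+0.0000 -0.2407 +0.6667 -0.6852]
  T[1,:] = [+0.0000 -0.1250 -0.0962 -1.0096]
  T[2,:] = [+0.0000 -0.0101 +0.1545 +1.3008]
  T[3,:] = [+0.0000 -0.2388 +0.4100 -0.6876]
|eigenvalues of T|: 1.2573, 0.6887, 0.0894, 0.0000.
ρ = 1.2573; 1.2573 > 1: divergent.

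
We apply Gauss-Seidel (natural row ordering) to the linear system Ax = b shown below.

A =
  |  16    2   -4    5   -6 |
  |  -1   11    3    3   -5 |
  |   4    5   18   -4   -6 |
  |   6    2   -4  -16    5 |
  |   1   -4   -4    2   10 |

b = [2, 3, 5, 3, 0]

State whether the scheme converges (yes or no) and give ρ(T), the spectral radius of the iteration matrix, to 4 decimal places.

yes, ρ = 0.5007

Diagonal D = diag(16, 11, 18, -16, 10); L, U strict lower/upper.
Gauss-Seidel: T = -(D+L)⁻¹U, row 0 first, T[0,4] = -(-6)/(16) = +0.3750; later rows by forward substitution.
  T[0,:] = [+0.0000  -0.1250  +0.2500  -0.3125  +0.3750]
  T[1,:] = [+0.0000  -0.0114  -0.2500  -0.3011  +0.4886]
  T[2,:] = [+0.0000  +0.0309  +0.0139  +0.3753  +0.1143]
  T[3,:] = [+0.0000  -0.0560  +0.0590  -0.2487  +0.4856]
  T[4,:] = [+0.0000  +0.0315  -0.1313  +0.1107  +0.1065]
moduli |λ_i(T)| = 0.5007, 0.2661, 0.2661, 0.0067, 0.0000.
ρ = 0.5007; 0.5007 < 1 ⇒ converges.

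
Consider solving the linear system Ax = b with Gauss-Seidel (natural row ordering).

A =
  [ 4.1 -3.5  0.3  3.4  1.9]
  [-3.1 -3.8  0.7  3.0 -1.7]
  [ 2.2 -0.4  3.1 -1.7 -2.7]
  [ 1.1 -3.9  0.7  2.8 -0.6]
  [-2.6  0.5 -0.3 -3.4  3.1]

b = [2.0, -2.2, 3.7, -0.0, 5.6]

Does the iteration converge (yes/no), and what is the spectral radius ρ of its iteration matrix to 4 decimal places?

A = D + L + U where D = diag(4.1, -3.8, 3.1, 2.8, 3.1).
Gauss-Seidel: T = -(D+L)⁻¹U, row 0 first, T[0,2] = -(0.3)/(4.1) = -0.0732; later rows by forward substitution.
  T[0,:] = [+0.0000, +0.8537, -0.0732, -0.8293, -0.4634]
  T[1,:] = [+0.0000, -0.6964, +0.2439, +1.4660, -0.0693]
  T[2,:] = [+0.0000, -0.6957, +0.0834, +1.3261, +1.1909]
  T[3,:] = [+0.0000, -1.1314, +0.3476, +2.0362, +0.0021]
  T[4,:] = [+0.0000, -0.4800, +0.2886, +1.4296, -0.2600]
|eigenvalues of T|: 1.5977, 0.4675, 0.1441, 0.1441, 0.0000.
spectral radius ρ = 1.5977; 1.5977 > 1: divergent.

no, ρ = 1.5977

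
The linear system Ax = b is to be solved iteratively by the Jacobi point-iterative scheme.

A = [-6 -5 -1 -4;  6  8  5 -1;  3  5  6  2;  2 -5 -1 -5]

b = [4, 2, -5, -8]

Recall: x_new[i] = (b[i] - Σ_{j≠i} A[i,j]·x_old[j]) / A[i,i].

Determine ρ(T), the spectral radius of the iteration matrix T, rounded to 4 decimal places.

A = D + L + U where D = diag(-6, 8, 6, -5).
Jacobi: T = -D⁻¹(L+U), T[3,2] = -(-1)/(-5) = -0.2000; T[3,3] = 0.
  T[0,:] = [+0.0000  -0.8333  -0.1667  -0.6667]
  T[1,:] = [-0.7500  +0.0000  -0.6250  +0.1250]
  T[2,:] = [-0.5000  -0.8333  +0.0000  -0.3333]
  T[3,:] = [+0.4000  -1.0000  -0.2000  +0.0000]
|λ(T)| sorted: 1.3849, 0.7710, 0.7710, 0.4470.
spectral radius ρ = 1.3849; 1.3849 > 1 ⇒ diverges.

1.3849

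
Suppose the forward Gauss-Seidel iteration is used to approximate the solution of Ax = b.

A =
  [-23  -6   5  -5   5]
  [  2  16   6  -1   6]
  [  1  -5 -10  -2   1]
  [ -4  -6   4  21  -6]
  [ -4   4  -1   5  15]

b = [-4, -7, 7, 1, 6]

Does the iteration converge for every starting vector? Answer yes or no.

Write A = D+L+U with D = diag(-23, 16, -10, 21, 15).
GS T = -(D+L)⁻¹U: row 0 first, T[0,3] = -(-5)/(-23) = -0.2174; later rows by forward substitution.
  T[0,:] = [+0.0000, -0.2609, +0.2174, -0.2174, +0.2174]
  T[1,:] = [+0.0000, +0.0326, -0.4022, +0.0897, -0.4022]
  T[2,:] = [+0.0000, -0.0424, +0.2228, -0.2666, +0.3228]
  T[3,:] = [+0.0000, -0.0323, -0.1159, +0.0350, +0.1507]
  T[4,:] = [+0.0000, -0.0703, +0.2187, -0.1113, +0.1365]
|λ(T)| sorted: 0.5181, 0.1636, 0.1326, 0.1326, 0.0000.
ρ(T) = max|λ| = 0.5181; 0.5181 < 1, so it converges for any x₀.

yes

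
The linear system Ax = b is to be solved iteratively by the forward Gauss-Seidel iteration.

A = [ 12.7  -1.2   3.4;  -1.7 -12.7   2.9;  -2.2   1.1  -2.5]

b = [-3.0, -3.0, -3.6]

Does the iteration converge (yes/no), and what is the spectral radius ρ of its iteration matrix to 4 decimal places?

yes, ρ = 0.2685

Let D = diag(12.7, -12.7, -2.5); L, U the strict triangles.
T_GS = -(D+L)⁻¹U: row 0 first, T[0,2] = -(3.4)/(12.7) = -0.2677; later rows by forward substitution.
  T[0,:] = [+0.0000 +0.0945 -0.2677]
  T[1,:] = [+0.0000 -0.0126 +0.2642]
  T[2,:] = [+0.0000 -0.0887 +0.3518]
eigenvalue magnitudes: 0.2685, 0.0707, 0.0000.
ρ(T) = max|λ| = 0.2685; 0.2685 < 1: convergent.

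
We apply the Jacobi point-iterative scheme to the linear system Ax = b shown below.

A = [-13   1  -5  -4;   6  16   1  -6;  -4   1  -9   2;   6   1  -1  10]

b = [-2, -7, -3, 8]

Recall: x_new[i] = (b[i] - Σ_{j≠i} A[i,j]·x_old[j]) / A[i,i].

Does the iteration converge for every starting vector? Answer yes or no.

yes

A = D + L + U where D = diag(-13, 16, -9, 10).
T_J = -D⁻¹(L+U): T[2,3] = -(2)/(-9) = +0.2222; T[2,2] = 0.
  T[0,:] = [+0.0000  +0.0769  -0.3846  -0.3077]
  T[1,:] = [-0.3750  +0.0000  -0.0625  +0.3750]
  T[2,:] = [-0.4444  +0.1111  +0.0000  +0.2222]
  T[3,:] = [-0.6000  -0.1000  +0.1000  +0.0000]
|roots of det(T-λI)|: 0.6580, 0.4998, 0.2222, 0.2222.
ρ = 0.6580; 0.6580 < 1 ⇒ converges.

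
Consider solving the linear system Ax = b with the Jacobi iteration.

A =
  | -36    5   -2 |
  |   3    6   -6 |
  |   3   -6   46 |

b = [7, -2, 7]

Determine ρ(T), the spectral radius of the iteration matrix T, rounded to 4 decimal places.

A = D + L + U where D = diag(-36, 6, 46).
Jacobi T = -D⁻¹(L+U): T[1,0] = -(3)/(6) = -0.5000; T[1,1] = 0.
  T[0,:] = [+0.0000 +0.1389 -0.0556]
  T[1,:] = [-0.5000 +0.0000 +1.0000]
  T[2,:] = [-0.0652 +0.1304 +0.0000]
eigenvalue magnitudes: 0.2888, 0.1896, 0.0992.
ρ(T) = max|λ| = 0.2888; 0.2888 < 1: convergent.

0.2888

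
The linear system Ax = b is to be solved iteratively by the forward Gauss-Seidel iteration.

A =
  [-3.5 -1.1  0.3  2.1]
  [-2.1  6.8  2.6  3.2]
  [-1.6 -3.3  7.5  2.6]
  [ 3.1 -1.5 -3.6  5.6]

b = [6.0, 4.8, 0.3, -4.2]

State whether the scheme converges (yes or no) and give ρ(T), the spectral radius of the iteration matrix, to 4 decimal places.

Write A = D+L+U with D = diag(-3.5, 6.8, 7.5, 5.6).
T_GS = -(D+L)⁻¹U: row 0 first, T[0,3] = -(2.1)/(-3.5) = +0.6000; later rows by forward substitution.
  T[0,:] = [+0.0000, -0.3143, +0.0857, +0.6000]
  T[1,:] = [+0.0000, -0.0971, -0.3559, -0.2853]
  T[2,:] = [+0.0000, -0.1098, -0.1383, -0.3442]
  T[3,:] = [+0.0000, +0.0774, -0.2317, -0.6298]
eigenvalue magnitudes: 0.7339, 0.2547, 0.1234, 0.0000.
spectral radius ρ = 0.7339; 0.7339 < 1, so it converges for any x₀.

yes, ρ = 0.7339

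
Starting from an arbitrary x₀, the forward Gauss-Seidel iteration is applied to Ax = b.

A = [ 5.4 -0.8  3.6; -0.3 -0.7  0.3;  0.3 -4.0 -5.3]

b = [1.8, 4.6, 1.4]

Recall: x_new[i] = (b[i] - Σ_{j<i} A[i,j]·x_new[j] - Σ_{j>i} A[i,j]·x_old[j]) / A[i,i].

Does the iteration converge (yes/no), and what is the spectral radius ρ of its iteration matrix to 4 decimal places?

Split A = D + L + U, D = diag(5.4, -0.7, -5.3).
Gauss-Seidel: T = -(D+L)⁻¹U, row 0 first, T[0,1] = -(-0.8)/(5.4) = +0.1481; later rows by forward substitution.
  T[0,:] = [+0.0000  +0.1481  -0.6667]
  T[1,:] = [+0.0000  -0.0635  +0.7143]
  T[2,:] = [+0.0000  +0.0563  -0.5768]
moduli |λ_i(T)| = 0.6459, 0.0056, 0.0000.
ρ(T) = max|λ| = 0.6459; 0.6459 < 1, so it converges for any x₀.

yes, ρ = 0.6459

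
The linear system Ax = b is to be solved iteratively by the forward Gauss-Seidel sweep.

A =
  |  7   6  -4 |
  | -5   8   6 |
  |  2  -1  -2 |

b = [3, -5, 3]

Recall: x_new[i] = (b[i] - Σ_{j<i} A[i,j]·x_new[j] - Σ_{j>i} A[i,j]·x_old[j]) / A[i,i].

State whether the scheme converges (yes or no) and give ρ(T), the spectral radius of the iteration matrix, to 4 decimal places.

Write A = D+L+U with D = diag(7, 8, -2).
T_GS = -(D+L)⁻¹U: row 0 first, T[0,2] = -(-4)/(7) = +0.5714; later rows by forward substitution.
  T[0,:] = [+0.0000 -0.8571 +0.5714]
  T[1,:] = [+0.0000 -0.5357 -0.3929]
  T[2,:] = [+0.0000 -0.5893 +0.7679]
|roots of det(T-λI)|: 0.9262, 0.6941, 0.0000.
ρ = 0.9262; 0.9262 < 1: convergent.

yes, ρ = 0.9262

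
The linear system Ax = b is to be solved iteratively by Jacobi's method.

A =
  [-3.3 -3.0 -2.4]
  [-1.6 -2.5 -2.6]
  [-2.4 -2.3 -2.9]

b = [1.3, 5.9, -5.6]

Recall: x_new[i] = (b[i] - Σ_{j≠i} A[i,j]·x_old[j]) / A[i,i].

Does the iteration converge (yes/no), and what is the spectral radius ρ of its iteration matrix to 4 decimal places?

no, ρ = 1.6457

Split A = D + L + U, D = diag(-3.3, -2.5, -2.9).
T_J = -D⁻¹(L+U): T[2,1] = -(-2.3)/(-2.9) = -0.7931; T[2,2] = 0.
  T[0,:] = [+0.0000  -0.9091  -0.7273]
  T[1,:] = [-0.6400  +0.0000  -1.0400]
  T[2,:] = [-0.8276  -0.7931  +0.0000]
|eigenvalues of T|: 1.6457, 0.8365, 0.8365.
ρ(T) = max|λ| = 1.6457; 1.6457 > 1, so it fails to converge.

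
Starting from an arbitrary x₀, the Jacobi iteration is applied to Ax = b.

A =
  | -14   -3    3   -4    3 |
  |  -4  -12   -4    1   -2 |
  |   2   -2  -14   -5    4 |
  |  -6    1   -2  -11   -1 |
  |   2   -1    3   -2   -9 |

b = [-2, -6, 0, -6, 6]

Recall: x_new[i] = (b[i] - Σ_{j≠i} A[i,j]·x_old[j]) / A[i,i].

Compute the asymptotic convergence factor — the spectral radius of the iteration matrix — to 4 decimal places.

0.9158

A = D + L + U where D = diag(-14, -12, -14, -11, -9).
Jacobi: T = -D⁻¹(L+U), T[0,1] = -(-3)/(-14) = -0.2143; T[0,0] = 0.
  T[0,:] = [+0.0000 -0.2143 +0.2143 -0.2857 +0.2143]
  T[1,:] = [-0.3333 +0.0000 -0.3333 +0.0833 -0.1667]
  T[2,:] = [+0.1429 -0.1429 +0.0000 -0.3571 +0.2857]
  T[3,:] = [-0.5455 +0.0909 -0.1818 +0.0000 -0.0909]
  T[4,:] = [+0.2222 -0.1111 +0.3333 -0.2222 +0.0000]
|eigenvalues of T|: 0.9158, 0.4724, 0.2471, 0.1454, 0.1454.
spectral radius ρ = 0.9158; 0.9158 < 1 ⇒ converges.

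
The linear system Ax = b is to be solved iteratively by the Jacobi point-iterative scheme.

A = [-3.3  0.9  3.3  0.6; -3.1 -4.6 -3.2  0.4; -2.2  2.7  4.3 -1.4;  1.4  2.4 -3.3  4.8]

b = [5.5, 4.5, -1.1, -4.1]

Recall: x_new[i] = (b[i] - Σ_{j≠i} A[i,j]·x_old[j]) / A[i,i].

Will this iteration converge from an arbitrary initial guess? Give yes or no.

Split A = D + L + U, D = diag(-3.3, -4.6, 4.3, 4.8).
Jacobi T = -D⁻¹(L+U): T[2,3] = -(-1.4)/(4.3) = +0.3256; T[2,2] = 0.
  T[0,:] = [+0.0000  +0.2727  +1.0000  +0.1818]
  T[1,:] = [-0.6739  +0.0000  -0.6957  +0.0870]
  T[2,:] = [+0.5116  -0.6279  +0.0000  +0.3256]
  T[3,:] = [-0.2917  -0.5000  +0.6875  +0.0000]
eigenvalue magnitudes: 1.2101, 0.9043, 0.5439, 0.5439.
ρ = 1.2101; 1.2101 > 1, so it fails to converge.

no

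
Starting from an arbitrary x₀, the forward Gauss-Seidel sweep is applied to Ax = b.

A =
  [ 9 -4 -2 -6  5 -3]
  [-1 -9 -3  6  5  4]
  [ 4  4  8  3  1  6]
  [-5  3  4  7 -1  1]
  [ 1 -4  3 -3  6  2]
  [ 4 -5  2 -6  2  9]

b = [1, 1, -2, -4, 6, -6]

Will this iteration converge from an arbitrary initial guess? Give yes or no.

Diagonal D = diag(9, -9, 8, 7, 6, 9); L, U strict lower/upper.
Gauss-Seidel: T = -(D+L)⁻¹U, row 0 first, T[0,4] = -(5)/(9) = -0.5556; later rows by forward substitution.
  T[0,:] = [+0.0000, +0.4444, +0.2222, +0.6667, -0.5556, +0.3333]
  T[1,:] = [+0.0000, -0.0494, -0.3580, +0.5926, +0.6173, +0.4074]
  T[2,:] = [+0.0000, -0.1975, +0.0679, -1.0046, -0.1559, -1.1204]
  T[3,:] = [+0.0000, +0.4515, +0.2734, +0.7963, -0.4295, +0.5608]
  T[4,:] = [+0.0000, +0.2175, -0.1730, +1.1844, +0.3673, +0.7233]
  T[5,:] = [+0.0000, +0.0716, -0.0921, +0.5238, +0.2566, +0.5403]
eigenvalue magnitudes: 1.3346, 0.2221, 0.2221, 0.1336, 0.1336, 0.0000.
ρ = 1.3346; 1.3346 > 1, so it fails to converge.

no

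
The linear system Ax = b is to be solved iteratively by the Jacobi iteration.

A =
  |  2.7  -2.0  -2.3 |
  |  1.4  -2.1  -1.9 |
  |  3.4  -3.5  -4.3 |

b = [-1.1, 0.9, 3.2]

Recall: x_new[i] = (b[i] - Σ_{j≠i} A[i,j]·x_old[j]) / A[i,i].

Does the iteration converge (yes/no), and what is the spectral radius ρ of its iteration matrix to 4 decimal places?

no, ρ = 1.5899

Diagonal D = diag(2.7, -2.1, -4.3); L, U strict lower/upper.
Jacobi T = -D⁻¹(L+U): T[0,1] = -(-2)/(2.7) = +0.7407; T[0,0] = 0.
  T[0,:] = [+0.0000 +0.7407 +0.8519]
  T[1,:] = [+0.6667 +0.0000 -0.9048]
  T[2,:] = [+0.7907 -0.8140 +0.0000]
|roots of det(T-λI)|: 1.5899, 0.8840, 0.7059.
spectral radius ρ = 1.5899; 1.5899 > 1, so it fails to converge.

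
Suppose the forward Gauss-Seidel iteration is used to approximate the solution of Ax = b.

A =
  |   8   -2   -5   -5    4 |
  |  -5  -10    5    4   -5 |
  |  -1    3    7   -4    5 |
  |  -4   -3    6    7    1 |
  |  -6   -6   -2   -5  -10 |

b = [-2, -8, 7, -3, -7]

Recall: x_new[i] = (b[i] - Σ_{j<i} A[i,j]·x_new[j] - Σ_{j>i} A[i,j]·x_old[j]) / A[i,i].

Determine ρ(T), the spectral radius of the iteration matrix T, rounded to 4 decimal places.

Diagonal D = diag(8, -10, 7, 7, -10); L, U strict lower/upper.
T_GS = -(D+L)⁻¹U: row 0 first, T[0,2] = -(-5)/(8) = +0.6250; later rows by forward substitution.
  T[0,:] = [+0.0000 +0.2500 +0.6250 +0.6250 -0.5000]
  T[1,:] = [+0.0000 -0.1250 +0.1875 +0.0875 -0.2500]
  T[2,:] = [+0.0000 +0.0893 +0.0089 +0.6232 -0.6786]
  T[3,:] = [+0.0000 +0.0128 +0.4298 -0.1395 +0.0459]
  T[4,:] = [+0.0000 -0.0992 -0.7042 -0.4824 +0.5628]
|eigenvalues of T|: 1.1845, 0.6751, 0.1518, 0.0504, 0.0000.
ρ(T) = max|λ| = 1.1845; 1.1845 > 1: divergent.

1.1845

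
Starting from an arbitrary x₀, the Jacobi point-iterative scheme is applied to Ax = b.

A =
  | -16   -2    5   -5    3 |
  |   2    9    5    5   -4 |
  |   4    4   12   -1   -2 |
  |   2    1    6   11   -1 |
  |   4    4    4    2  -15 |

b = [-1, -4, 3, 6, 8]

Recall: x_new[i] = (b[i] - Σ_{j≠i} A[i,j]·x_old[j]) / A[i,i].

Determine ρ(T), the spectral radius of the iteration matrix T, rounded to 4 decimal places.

A = D + L + U where D = diag(-16, 9, 12, 11, -15).
Jacobi: T = -D⁻¹(L+U), T[2,4] = -(-2)/(12) = +0.1667; T[2,2] = 0.
  T[0,:] = [+0.0000  -0.1250  +0.3125  -0.3125  +0.1875]
  T[1,:] = [-0.2222  +0.0000  -0.5556  -0.5556  +0.4444]
  T[2,:] = [-0.3333  -0.3333  +0.0000  +0.0833  +0.1667]
  T[3,:] = [-0.1818  -0.0909  -0.5455  +0.0000  +0.0909]
  T[4,:] = [+0.2667  +0.2667  +0.2667  +0.1333  +0.0000]
|λ(T)| sorted: 0.9095, 0.4778, 0.4778, 0.2381, 0.0724.
ρ(T) = max|λ| = 0.9095; 0.9095 < 1 ⇒ converges.

0.9095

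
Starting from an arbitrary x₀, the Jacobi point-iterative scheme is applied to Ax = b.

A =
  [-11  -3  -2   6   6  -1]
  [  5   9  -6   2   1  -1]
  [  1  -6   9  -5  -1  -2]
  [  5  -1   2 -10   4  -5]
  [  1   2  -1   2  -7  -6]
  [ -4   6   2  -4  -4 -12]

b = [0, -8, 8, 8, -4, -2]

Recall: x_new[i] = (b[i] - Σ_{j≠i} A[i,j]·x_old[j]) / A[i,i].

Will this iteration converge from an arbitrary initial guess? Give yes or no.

Diagonal D = diag(-11, 9, 9, -10, -7, -12); L, U strict lower/upper.
Jacobi: T = -D⁻¹(L+U), T[0,5] = -(-1)/(-11) = -0.0909; T[0,0] = 0.
  T[0,:] = [+0.0000, -0.2727, -0.1818, +0.5455, +0.5455, -0.0909]
  T[1,:] = [-0.5556, +0.0000, +0.6667, -0.2222, -0.1111, +0.1111]
  T[2,:] = [-0.1111, +0.6667, +0.0000, +0.5556, +0.1111, +0.2222]
  T[3,:] = [+0.5000, -0.1000, +0.2000, +0.0000, +0.4000, -0.5000]
  T[4,:] = [+0.1429, +0.2857, -0.1429, +0.2857, +0.0000, -0.8571]
  T[5,:] = [-0.3333, +0.5000, +0.1667, -0.3333, -0.3333, +0.0000]
eigenvalue magnitudes: 1.3503, 0.8045, 0.8045, 0.6767, 0.3369, 0.3369.
ρ(T) = max|λ| = 1.3503; 1.3503 > 1: divergent.

no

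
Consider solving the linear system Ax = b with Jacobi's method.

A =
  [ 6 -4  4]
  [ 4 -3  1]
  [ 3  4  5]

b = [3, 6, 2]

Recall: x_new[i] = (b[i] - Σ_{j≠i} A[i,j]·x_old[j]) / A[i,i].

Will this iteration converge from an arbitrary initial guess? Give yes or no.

Diagonal D = diag(6, -3, 5); L, U strict lower/upper.
Jacobi T = -D⁻¹(L+U): T[0,2] = -(4)/(6) = -0.6667; T[0,0] = 0.
  T[0,:] = [+0.0000, +0.6667, -0.6667]
  T[1,:] = [+1.3333, +0.0000, +0.3333]
  T[2,:] = [-0.6000, -0.8000, +0.0000]
moduli |λ_i(T)| = 1.2226, 0.6874, 0.6874.
ρ(T) = max|λ| = 1.2226; 1.2226 > 1: divergent.

no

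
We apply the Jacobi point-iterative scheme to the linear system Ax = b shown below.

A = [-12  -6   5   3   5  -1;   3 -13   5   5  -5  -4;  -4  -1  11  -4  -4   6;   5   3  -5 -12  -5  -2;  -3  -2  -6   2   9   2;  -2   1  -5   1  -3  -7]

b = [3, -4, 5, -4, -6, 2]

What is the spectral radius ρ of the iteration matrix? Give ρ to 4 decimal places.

1.1731

Split A = D + L + U, D = diag(-12, -13, 11, -12, 9, -7).
Jacobi: T = -D⁻¹(L+U), T[0,5] = -(-1)/(-12) = -0.0833; T[0,0] = 0.
  T[0,:] = [+0.0000 -0.5000 +0.4167 +0.2500 +0.4167 -0.0833]
  T[1,:] = [+0.2308 +0.0000 +0.3846 +0.3846 -0.3846 -0.3077]
  T[2,:] = [+0.3636 +0.0909 +0.0000 +0.3636 +0.3636 -0.5455]
  T[3,:] = [+0.4167 +0.2500 -0.4167 +0.0000 -0.4167 -0.1667]
  T[4,:] = [+0.3333 +0.2222 +0.6667 -0.2222 +0.0000 -0.2222]
  T[5,:] = [-0.2857 +0.1429 -0.7143 +0.1429 -0.4286 +0.0000]
|roots of det(T-λI)|: 1.1731, 0.7328, 0.7328, 0.4219, 0.4219, 0.1386.
spectral radius ρ = 1.1731; 1.1731 > 1 ⇒ diverges.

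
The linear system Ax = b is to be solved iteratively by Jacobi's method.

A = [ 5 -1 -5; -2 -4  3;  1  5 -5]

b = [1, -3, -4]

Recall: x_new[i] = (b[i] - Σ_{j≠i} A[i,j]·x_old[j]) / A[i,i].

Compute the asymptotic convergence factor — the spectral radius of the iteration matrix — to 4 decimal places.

Let D = diag(5, -4, -5); L, U the strict triangles.
Jacobi: T = -D⁻¹(L+U), T[0,2] = -(-5)/(5) = +1.0000; T[0,0] = 0.
  T[0,:] = [+0.0000  +0.2000  +1.0000]
  T[1,:] = [-0.5000  +0.0000  +0.7500]
  T[2,:] = [+0.2000  +1.0000  +0.0000]
|eigenvalues of T|: 1.1258, 0.6461, 0.6461.
ρ(T) = max|λ| = 1.1258; 1.1258 > 1, so it fails to converge.

1.1258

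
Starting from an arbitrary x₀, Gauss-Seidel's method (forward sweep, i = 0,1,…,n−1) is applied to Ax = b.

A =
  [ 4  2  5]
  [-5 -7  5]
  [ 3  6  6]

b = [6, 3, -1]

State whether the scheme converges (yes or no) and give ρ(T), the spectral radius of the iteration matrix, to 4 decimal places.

Let D = diag(4, -7, 6); L, U the strict triangles.
Gauss-Seidel: T = -(D+L)⁻¹U, row 0 first, T[0,1] = -(2)/(4) = -0.5000; later rows by forward substitution.
  T[0,:] = [+0.0000, -0.5000, -1.2500]
  T[1,:] = [+0.0000, +0.3571, +1.6071]
  T[2,:] = [+0.0000, -0.1071, -0.9821]
moduli |λ_i(T)| = 0.8381, 0.2131, 0.0000.
spectral radius ρ = 0.8381; 0.8381 < 1: convergent.

yes, ρ = 0.8381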